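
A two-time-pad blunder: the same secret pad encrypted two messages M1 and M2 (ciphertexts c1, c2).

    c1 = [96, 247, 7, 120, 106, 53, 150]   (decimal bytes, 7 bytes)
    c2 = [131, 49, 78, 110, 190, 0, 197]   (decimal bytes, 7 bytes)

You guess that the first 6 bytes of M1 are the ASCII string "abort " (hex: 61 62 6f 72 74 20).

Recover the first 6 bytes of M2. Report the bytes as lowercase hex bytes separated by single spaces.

82 a4 26 64 a0 15

First, c1 ⊕ c2 = (M1 ⊕ K) ⊕ (M2 ⊕ K) = M1 ⊕ M2, so the key drops out. Then M2 = (M1 ⊕ M2) ⊕ M1 over the first 6 bytes.
byte 0: (60 ⊕ 83) ⊕ 61 = e3 ⊕ 61 = 82
byte 1: (f7 ⊕ 31) ⊕ 62 = c6 ⊕ 62 = a4
byte 2: (07 ⊕ 4e) ⊕ 6f = 49 ⊕ 6f = 26
byte 3: (78 ⊕ 6e) ⊕ 72 = 16 ⊕ 72 = 64
byte 4: (6a ⊕ be) ⊕ 74 = d4 ⊕ 74 = a0
byte 5: (35 ⊕ 00) ⊕ 20 = 35 ⊕ 20 = 15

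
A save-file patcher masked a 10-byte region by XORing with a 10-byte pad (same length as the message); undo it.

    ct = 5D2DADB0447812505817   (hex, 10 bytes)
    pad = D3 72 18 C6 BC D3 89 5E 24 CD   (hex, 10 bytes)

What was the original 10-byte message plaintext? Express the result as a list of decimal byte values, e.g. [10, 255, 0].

[142, 95, 181, 118, 248, 171, 155, 14, 124, 218]

XOR is its own inverse, so applying the key byte-wise gives the result directly.
 93 xor 211 = 142
 45 xor 114 =  95
173 xor  24 = 181
176 xor 198 = 118
 68 xor 188 = 248
120 xor 211 = 171
 18 xor 137 = 155
 80 xor  94 =  14
 88 xor  36 = 124
 23 xor 205 = 218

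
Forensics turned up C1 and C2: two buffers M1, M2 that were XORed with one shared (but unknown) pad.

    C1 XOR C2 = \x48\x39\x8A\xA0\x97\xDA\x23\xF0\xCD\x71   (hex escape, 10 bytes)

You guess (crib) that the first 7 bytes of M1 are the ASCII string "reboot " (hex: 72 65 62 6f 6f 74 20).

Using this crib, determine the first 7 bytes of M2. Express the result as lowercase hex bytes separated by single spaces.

Since C1 ⊕ C2 = M1 ⊕ M2, XORing with the guessed M1 bytes yields the corresponding M2 bytes: M2 = (C1 ⊕ C2) ⊕ M1.
byte 0: 01001000 ⊕ 01110010 = 00111010
byte 1: 00111001 ⊕ 01100101 = 01011100
byte 2: 10001010 ⊕ 01100010 = 11101000
byte 3: 10100000 ⊕ 01101111 = 11001111
byte 4: 10010111 ⊕ 01101111 = 11111000
byte 5: 11011010 ⊕ 01110100 = 10101110
byte 6: 00100011 ⊕ 00100000 = 00000011

3a 5c e8 cf f8 ae 03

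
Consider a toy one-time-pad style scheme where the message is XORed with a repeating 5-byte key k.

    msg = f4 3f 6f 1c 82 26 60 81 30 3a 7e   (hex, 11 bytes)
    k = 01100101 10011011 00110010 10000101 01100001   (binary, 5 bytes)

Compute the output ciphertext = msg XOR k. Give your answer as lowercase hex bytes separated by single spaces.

The 5-byte key repeats, so the effective keystream is 65 9b 32 85 61 65 9b 32 85 61 65.
byte 0: 11110100 ^ 01100101 = 10010001
byte 1: 00111111 ^ 10011011 = 10100100
byte 2: 01101111 ^ 00110010 = 01011101
byte 3: 00011100 ^ 10000101 = 10011001
byte 4: 10000010 ^ 01100001 = 11100011
byte 5: 00100110 ^ 01100101 = 01000011
byte 6: 01100000 ^ 10011011 = 11111011
byte 7: 10000001 ^ 00110010 = 10110011
byte 8: 00110000 ^ 10000101 = 10110101
byte 9: 00111010 ^ 01100001 = 01011011
byte 10: 01111110 ^ 01100101 = 00011011

91 a4 5d 99 e3 43 fb b3 b5 5b 1b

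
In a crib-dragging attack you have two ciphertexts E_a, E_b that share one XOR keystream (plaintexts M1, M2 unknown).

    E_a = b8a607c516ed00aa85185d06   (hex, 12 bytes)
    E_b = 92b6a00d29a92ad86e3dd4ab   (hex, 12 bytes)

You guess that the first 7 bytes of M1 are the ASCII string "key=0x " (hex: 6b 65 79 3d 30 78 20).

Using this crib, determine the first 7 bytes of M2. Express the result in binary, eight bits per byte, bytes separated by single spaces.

01000001 01110101 11011110 11110101 00001111 00111100 00001010

First, E_a ⊕ E_b = (M1 ⊕ K) ⊕ (M2 ⊕ K) = M1 ⊕ M2, so the key drops out. Then M2 = (M1 ⊕ M2) ⊕ M1 over the first 7 bytes.
byte 0: (b8 XOR 92) XOR 6b = 2a XOR 6b = 41
byte 1: (a6 XOR b6) XOR 65 = 10 XOR 65 = 75
byte 2: (07 XOR a0) XOR 79 = a7 XOR 79 = de
byte 3: (c5 XOR 0d) XOR 3d = c8 XOR 3d = f5
byte 4: (16 XOR 29) XOR 30 = 3f XOR 30 = 0f
byte 5: (ed XOR a9) XOR 78 = 44 XOR 78 = 3c
byte 6: (00 XOR 2a) XOR 20 = 2a XOR 20 = 0a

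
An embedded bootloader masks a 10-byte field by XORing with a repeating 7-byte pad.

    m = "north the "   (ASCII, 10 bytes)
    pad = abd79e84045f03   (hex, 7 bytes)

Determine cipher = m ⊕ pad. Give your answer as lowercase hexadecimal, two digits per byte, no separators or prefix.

c5b8ecf06c7f77c3b2be

The 7-byte key repeats, so the effective keystream is ab d7 9e 84 04 5f 03 ab d7 9e.
byte 0: 6e ⊕ ab = c5
byte 1: 6f ⊕ d7 = b8
byte 2: 72 ⊕ 9e = ec
byte 3: 74 ⊕ 84 = f0
byte 4: 68 ⊕ 04 = 6c
byte 5: 20 ⊕ 5f = 7f
byte 6: 74 ⊕ 03 = 77
byte 7: 68 ⊕ ab = c3
byte 8: 65 ⊕ d7 = b2
byte 9: 20 ⊕ 9e = be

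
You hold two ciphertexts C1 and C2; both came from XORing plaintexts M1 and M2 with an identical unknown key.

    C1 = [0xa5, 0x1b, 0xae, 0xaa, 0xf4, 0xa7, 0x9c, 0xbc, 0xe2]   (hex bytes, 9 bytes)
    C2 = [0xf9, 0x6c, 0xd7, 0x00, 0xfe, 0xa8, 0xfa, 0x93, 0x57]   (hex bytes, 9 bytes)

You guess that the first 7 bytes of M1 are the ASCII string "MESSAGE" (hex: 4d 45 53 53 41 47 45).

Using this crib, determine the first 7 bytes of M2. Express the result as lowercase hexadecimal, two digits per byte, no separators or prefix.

11322af94b4823

First, C1 ⊕ C2 = (M1 ⊕ K) ⊕ (M2 ⊕ K) = M1 ⊕ M2, so the key drops out. Then M2 = (M1 ⊕ M2) ⊕ M1 over the first 7 bytes.
byte 0: (a5 ⊕ f9) ⊕ 4d = 5c ⊕ 4d = 11
byte 1: (1b ⊕ 6c) ⊕ 45 = 77 ⊕ 45 = 32
byte 2: (ae ⊕ d7) ⊕ 53 = 79 ⊕ 53 = 2a
byte 3: (aa ⊕ 00) ⊕ 53 = aa ⊕ 53 = f9
byte 4: (f4 ⊕ fe) ⊕ 41 = 0a ⊕ 41 = 4b
byte 5: (a7 ⊕ a8) ⊕ 47 = 0f ⊕ 47 = 48
byte 6: (9c ⊕ fa) ⊕ 45 = 66 ⊕ 45 = 23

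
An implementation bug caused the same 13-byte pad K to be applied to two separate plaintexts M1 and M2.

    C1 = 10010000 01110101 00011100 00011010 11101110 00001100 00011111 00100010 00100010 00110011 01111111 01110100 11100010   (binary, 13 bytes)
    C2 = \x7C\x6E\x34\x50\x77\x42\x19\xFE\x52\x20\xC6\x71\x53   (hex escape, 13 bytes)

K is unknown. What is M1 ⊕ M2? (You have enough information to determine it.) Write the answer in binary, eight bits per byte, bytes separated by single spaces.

11101100 00011011 00101000 01001010 10011001 01001110 00000110 11011100 01110000 00010011 10111001 00000101 10110001

C1 ⊕ C2 = (M1 ⊕ K) ⊕ (M2 ⊕ K) = M1 ⊕ M2 — the shared key cancels under XOR.
90 XOR 7c = ec
75 XOR 6e = 1b
1c XOR 34 = 28
1a XOR 50 = 4a
ee XOR 77 = 99
0c XOR 42 = 4e
1f XOR 19 = 06
22 XOR fe = dc
22 XOR 52 = 70
33 XOR 20 = 13
7f XOR c6 = b9
74 XOR 71 = 05
e2 XOR 53 = b1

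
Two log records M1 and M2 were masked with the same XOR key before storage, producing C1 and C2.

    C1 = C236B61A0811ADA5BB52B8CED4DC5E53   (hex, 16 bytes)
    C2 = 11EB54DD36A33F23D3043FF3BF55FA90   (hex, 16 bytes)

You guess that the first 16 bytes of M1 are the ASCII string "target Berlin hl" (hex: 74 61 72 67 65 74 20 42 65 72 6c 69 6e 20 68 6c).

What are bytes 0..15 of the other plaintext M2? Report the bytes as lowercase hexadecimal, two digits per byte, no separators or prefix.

a7bc90a05bc6b2c40d24eb5405a9ccaf

First, C1 ⊕ C2 = (M1 ⊕ K) ⊕ (M2 ⊕ K) = M1 ⊕ M2, so the key drops out. Then M2 = (M1 ⊕ M2) ⊕ M1 over the first 16 bytes.
byte 0: (c2 ^ 11) ^ 74 = d3 ^ 74 = a7
byte 1: (36 ^ eb) ^ 61 = dd ^ 61 = bc
byte 2: (b6 ^ 54) ^ 72 = e2 ^ 72 = 90
byte 3: (1a ^ dd) ^ 67 = c7 ^ 67 = a0
byte 4: (08 ^ 36) ^ 65 = 3e ^ 65 = 5b
byte 5: (11 ^ a3) ^ 74 = b2 ^ 74 = c6
byte 6: (ad ^ 3f) ^ 20 = 92 ^ 20 = b2
byte 7: (a5 ^ 23) ^ 42 = 86 ^ 42 = c4
byte 8: (bb ^ d3) ^ 65 = 68 ^ 65 = 0d
byte 9: (52 ^ 04) ^ 72 = 56 ^ 72 = 24
byte 10: (b8 ^ 3f) ^ 6c = 87 ^ 6c = eb
byte 11: (ce ^ f3) ^ 69 = 3d ^ 69 = 54
byte 12: (d4 ^ bf) ^ 6e = 6b ^ 6e = 05
byte 13: (dc ^ 55) ^ 20 = 89 ^ 20 = a9
byte 14: (5e ^ fa) ^ 68 = a4 ^ 68 = cc
byte 15: (53 ^ 90) ^ 6c = c3 ^ 6c = af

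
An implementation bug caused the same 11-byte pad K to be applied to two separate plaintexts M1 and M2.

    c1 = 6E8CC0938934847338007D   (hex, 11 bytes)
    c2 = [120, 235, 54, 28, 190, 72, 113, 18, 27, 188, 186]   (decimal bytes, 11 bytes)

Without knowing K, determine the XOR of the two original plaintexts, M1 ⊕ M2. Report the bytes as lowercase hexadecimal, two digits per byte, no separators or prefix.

1667f68f377cf56123bcc7

c1 ⊕ c2 = (M1 ⊕ K) ⊕ (M2 ⊕ K) = M1 ⊕ M2 — the shared key cancels under XOR.
01101110 XOR 01111000 = 00010110
10001100 XOR 11101011 = 01100111
11000000 XOR 00110110 = 11110110
10010011 XOR 00011100 = 10001111
10001001 XOR 10111110 = 00110111
00110100 XOR 01001000 = 01111100
10000100 XOR 01110001 = 11110101
01110011 XOR 00010010 = 01100001
00111000 XOR 00011011 = 00100011
00000000 XOR 10111100 = 10111100
01111101 XOR 10111010 = 11000111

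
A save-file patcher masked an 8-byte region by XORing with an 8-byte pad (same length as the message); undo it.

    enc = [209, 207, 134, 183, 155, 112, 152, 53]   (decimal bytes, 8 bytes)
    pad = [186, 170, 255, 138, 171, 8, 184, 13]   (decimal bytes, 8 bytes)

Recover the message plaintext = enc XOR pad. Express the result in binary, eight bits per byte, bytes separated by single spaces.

01101011 01100101 01111001 00111101 00110000 01111000 00100000 00111000

XOR is its own inverse, so applying the key byte-wise gives the result directly.
209 xor 186 = 107
207 xor 170 = 101
134 xor 255 = 121
183 xor 138 =  61
155 xor 171 =  48
112 xor   8 = 120
152 xor 184 =  32
 53 xor  13 =  56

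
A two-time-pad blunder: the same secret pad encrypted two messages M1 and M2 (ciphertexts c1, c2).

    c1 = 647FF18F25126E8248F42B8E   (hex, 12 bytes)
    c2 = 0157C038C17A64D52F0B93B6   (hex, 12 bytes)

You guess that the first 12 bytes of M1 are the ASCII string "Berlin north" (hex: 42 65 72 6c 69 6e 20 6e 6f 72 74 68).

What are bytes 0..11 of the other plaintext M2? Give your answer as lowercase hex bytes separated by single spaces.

27 4d 43 db 8d 06 2a 39 08 8d cc 50

First, c1 ⊕ c2 = (M1 ⊕ K) ⊕ (M2 ⊕ K) = M1 ⊕ M2, so the key drops out. Then M2 = (M1 ⊕ M2) ⊕ M1 over the first 12 bytes.
byte 0: (64 xor 01) xor 42 = 65 xor 42 = 27
byte 1: (7f xor 57) xor 65 = 28 xor 65 = 4d
byte 2: (f1 xor c0) xor 72 = 31 xor 72 = 43
byte 3: (8f xor 38) xor 6c = b7 xor 6c = db
byte 4: (25 xor c1) xor 69 = e4 xor 69 = 8d
byte 5: (12 xor 7a) xor 6e = 68 xor 6e = 06
byte 6: (6e xor 64) xor 20 = 0a xor 20 = 2a
byte 7: (82 xor d5) xor 6e = 57 xor 6e = 39
byte 8: (48 xor 2f) xor 6f = 67 xor 6f = 08
byte 9: (f4 xor 0b) xor 72 = ff xor 72 = 8d
byte 10: (2b xor 93) xor 74 = b8 xor 74 = cc
byte 11: (8e xor b6) xor 68 = 38 xor 68 = 50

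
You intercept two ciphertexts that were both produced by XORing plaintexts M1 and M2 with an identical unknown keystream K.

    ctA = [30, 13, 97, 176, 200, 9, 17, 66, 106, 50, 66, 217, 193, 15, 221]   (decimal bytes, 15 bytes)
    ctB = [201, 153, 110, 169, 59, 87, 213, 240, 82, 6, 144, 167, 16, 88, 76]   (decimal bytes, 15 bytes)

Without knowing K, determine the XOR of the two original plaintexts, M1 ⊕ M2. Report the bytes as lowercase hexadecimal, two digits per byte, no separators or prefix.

ctA ⊕ ctB = (M1 ⊕ K) ⊕ (M2 ⊕ K) = M1 ⊕ M2 — the shared key cancels under XOR.
 30 XOR 201 = 215
 13 XOR 153 = 148
 97 XOR 110 =  15
176 XOR 169 =  25
200 XOR  59 = 243
  9 XOR  87 =  94
 17 XOR 213 = 196
 66 XOR 240 = 178
106 XOR  82 =  56
 50 XOR   6 =  52
 66 XOR 144 = 210
217 XOR 167 = 126
193 XOR  16 = 209
 15 XOR  88 =  87
221 XOR  76 = 145

d7940f19f35ec4b23834d27ed15791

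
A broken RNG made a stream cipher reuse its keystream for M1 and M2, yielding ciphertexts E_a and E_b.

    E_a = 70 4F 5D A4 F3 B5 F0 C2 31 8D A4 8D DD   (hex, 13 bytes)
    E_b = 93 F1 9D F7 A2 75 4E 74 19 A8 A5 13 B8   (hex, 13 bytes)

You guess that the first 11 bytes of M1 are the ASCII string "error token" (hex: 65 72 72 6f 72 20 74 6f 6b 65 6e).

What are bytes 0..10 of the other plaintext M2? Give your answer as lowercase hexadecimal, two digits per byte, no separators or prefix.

86ccb23c23e0cad943406f

First, E_a ⊕ E_b = (M1 ⊕ K) ⊕ (M2 ⊕ K) = M1 ⊕ M2, so the key drops out. Then M2 = (M1 ⊕ M2) ⊕ M1 over the first 11 bytes.
byte 0: (70 XOR 93) XOR 65 = e3 XOR 65 = 86
byte 1: (4f XOR f1) XOR 72 = be XOR 72 = cc
byte 2: (5d XOR 9d) XOR 72 = c0 XOR 72 = b2
byte 3: (a4 XOR f7) XOR 6f = 53 XOR 6f = 3c
byte 4: (f3 XOR a2) XOR 72 = 51 XOR 72 = 23
byte 5: (b5 XOR 75) XOR 20 = c0 XOR 20 = e0
byte 6: (f0 XOR 4e) XOR 74 = be XOR 74 = ca
byte 7: (c2 XOR 74) XOR 6f = b6 XOR 6f = d9
byte 8: (31 XOR 19) XOR 6b = 28 XOR 6b = 43
byte 9: (8d XOR a8) XOR 65 = 25 XOR 65 = 40
byte 10: (a4 XOR a5) XOR 6e = 01 XOR 6e = 6f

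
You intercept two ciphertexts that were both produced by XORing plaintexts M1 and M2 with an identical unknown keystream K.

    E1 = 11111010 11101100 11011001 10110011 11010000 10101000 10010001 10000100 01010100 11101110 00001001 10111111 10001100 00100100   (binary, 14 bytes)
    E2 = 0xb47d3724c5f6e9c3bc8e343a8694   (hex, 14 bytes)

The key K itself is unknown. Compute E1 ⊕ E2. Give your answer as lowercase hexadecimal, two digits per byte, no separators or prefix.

4e91ee97155e7847e8603d850ab0

E1 ⊕ E2 = (M1 ⊕ K) ⊕ (M2 ⊕ K) = M1 ⊕ M2 — the shared key cancels under XOR.
fa xor b4 = 4e
ec xor 7d = 91
d9 xor 37 = ee
b3 xor 24 = 97
d0 xor c5 = 15
a8 xor f6 = 5e
91 xor e9 = 78
84 xor c3 = 47
54 xor bc = e8
ee xor 8e = 60
09 xor 34 = 3d
bf xor 3a = 85
8c xor 86 = 0a
24 xor 94 = b0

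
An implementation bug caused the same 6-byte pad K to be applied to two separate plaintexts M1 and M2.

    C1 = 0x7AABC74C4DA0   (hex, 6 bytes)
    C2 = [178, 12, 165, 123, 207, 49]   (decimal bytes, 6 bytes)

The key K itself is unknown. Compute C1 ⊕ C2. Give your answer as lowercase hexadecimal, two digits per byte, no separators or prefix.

c8a762378291

C1 ⊕ C2 = (M1 ⊕ K) ⊕ (M2 ⊕ K) = M1 ⊕ M2 — the shared key cancels under XOR.
01111010 XOR 10110010 = 11001000
10101011 XOR 00001100 = 10100111
11000111 XOR 10100101 = 01100010
01001100 XOR 01111011 = 00110111
01001101 XOR 11001111 = 10000010
10100000 XOR 00110001 = 10010001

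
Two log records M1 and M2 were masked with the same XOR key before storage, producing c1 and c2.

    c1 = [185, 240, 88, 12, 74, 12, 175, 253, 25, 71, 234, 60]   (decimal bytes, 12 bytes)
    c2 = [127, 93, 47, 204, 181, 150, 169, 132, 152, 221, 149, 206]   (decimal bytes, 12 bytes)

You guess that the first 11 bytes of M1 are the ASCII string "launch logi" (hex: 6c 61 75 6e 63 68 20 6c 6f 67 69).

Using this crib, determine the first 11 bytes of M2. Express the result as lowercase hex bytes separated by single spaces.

First, c1 ⊕ c2 = (M1 ⊕ K) ⊕ (M2 ⊕ K) = M1 ⊕ M2, so the key drops out. Then M2 = (M1 ⊕ M2) ⊕ M1 over the first 11 bytes.
byte 0: (b9 ⊕ 7f) ⊕ 6c = c6 ⊕ 6c = aa
byte 1: (f0 ⊕ 5d) ⊕ 61 = ad ⊕ 61 = cc
byte 2: (58 ⊕ 2f) ⊕ 75 = 77 ⊕ 75 = 02
byte 3: (0c ⊕ cc) ⊕ 6e = c0 ⊕ 6e = ae
byte 4: (4a ⊕ b5) ⊕ 63 = ff ⊕ 63 = 9c
byte 5: (0c ⊕ 96) ⊕ 68 = 9a ⊕ 68 = f2
byte 6: (af ⊕ a9) ⊕ 20 = 06 ⊕ 20 = 26
byte 7: (fd ⊕ 84) ⊕ 6c = 79 ⊕ 6c = 15
byte 8: (19 ⊕ 98) ⊕ 6f = 81 ⊕ 6f = ee
byte 9: (47 ⊕ dd) ⊕ 67 = 9a ⊕ 67 = fd
byte 10: (ea ⊕ 95) ⊕ 69 = 7f ⊕ 69 = 16

aa cc 02 ae 9c f2 26 15 ee fd 16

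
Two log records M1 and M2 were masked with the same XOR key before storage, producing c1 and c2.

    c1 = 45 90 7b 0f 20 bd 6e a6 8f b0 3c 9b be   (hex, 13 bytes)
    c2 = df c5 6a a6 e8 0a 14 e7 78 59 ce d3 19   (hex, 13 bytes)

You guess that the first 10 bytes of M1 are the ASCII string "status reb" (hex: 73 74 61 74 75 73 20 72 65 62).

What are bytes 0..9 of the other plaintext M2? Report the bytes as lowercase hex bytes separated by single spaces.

First, c1 ⊕ c2 = (M1 ⊕ K) ⊕ (M2 ⊕ K) = M1 ⊕ M2, so the key drops out. Then M2 = (M1 ⊕ M2) ⊕ M1 over the first 10 bytes.
byte 0: (45 ^ df) ^ 73 = 9a ^ 73 = e9
byte 1: (90 ^ c5) ^ 74 = 55 ^ 74 = 21
byte 2: (7b ^ 6a) ^ 61 = 11 ^ 61 = 70
byte 3: (0f ^ a6) ^ 74 = a9 ^ 74 = dd
byte 4: (20 ^ e8) ^ 75 = c8 ^ 75 = bd
byte 5: (bd ^ 0a) ^ 73 = b7 ^ 73 = c4
byte 6: (6e ^ 14) ^ 20 = 7a ^ 20 = 5a
byte 7: (a6 ^ e7) ^ 72 = 41 ^ 72 = 33
byte 8: (8f ^ 78) ^ 65 = f7 ^ 65 = 92
byte 9: (b0 ^ 59) ^ 62 = e9 ^ 62 = 8b

e9 21 70 dd bd c4 5a 33 92 8b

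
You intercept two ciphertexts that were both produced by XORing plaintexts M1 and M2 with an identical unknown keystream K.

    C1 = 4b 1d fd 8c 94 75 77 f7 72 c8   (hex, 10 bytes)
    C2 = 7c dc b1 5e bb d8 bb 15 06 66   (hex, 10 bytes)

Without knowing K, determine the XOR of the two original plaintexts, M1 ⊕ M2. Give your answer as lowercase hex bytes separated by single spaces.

37 c1 4c d2 2f ad cc e2 74 ae

C1 ⊕ C2 = (M1 ⊕ K) ⊕ (M2 ⊕ K) = M1 ⊕ M2 — the shared key cancels under XOR.
4b ⊕ 7c = 37
1d ⊕ dc = c1
fd ⊕ b1 = 4c
8c ⊕ 5e = d2
94 ⊕ bb = 2f
75 ⊕ d8 = ad
77 ⊕ bb = cc
f7 ⊕ 15 = e2
72 ⊕ 06 = 74
c8 ⊕ 66 = ae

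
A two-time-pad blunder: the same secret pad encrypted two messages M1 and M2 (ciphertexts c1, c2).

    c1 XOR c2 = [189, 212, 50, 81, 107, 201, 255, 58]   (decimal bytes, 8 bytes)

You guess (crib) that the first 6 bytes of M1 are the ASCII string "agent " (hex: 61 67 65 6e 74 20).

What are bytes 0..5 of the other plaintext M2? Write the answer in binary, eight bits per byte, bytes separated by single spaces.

11011100 10110011 01010111 00111111 00011111 11101001

Since c1 ⊕ c2 = M1 ⊕ M2, XORing with the guessed M1 bytes yields the corresponding M2 bytes: M2 = (c1 ⊕ c2) ⊕ M1.
189 ⊕  97 = 220
212 ⊕ 103 = 179
 50 ⊕ 101 =  87
 81 ⊕ 110 =  63
107 ⊕ 116 =  31
201 ⊕  32 = 233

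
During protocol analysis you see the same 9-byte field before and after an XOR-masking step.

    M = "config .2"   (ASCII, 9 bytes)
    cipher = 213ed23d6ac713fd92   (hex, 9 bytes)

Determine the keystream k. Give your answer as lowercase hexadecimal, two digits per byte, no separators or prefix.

4251bc5b03a033d3a0

Since cipher = M ⊕ k, XORing both sides with M gives k = M ⊕ cipher.
63 ⊕ 21 = 42
6f ⊕ 3e = 51
6e ⊕ d2 = bc
66 ⊕ 3d = 5b
69 ⊕ 6a = 03
67 ⊕ c7 = a0
20 ⊕ 13 = 33
2e ⊕ fd = d3
32 ⊕ 92 = a0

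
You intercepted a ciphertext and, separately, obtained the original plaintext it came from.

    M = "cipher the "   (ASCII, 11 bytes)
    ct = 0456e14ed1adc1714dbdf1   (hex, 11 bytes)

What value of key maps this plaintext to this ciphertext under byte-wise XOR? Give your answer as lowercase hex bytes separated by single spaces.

Since ct = M ⊕ key, XORing both sides with M gives key = M ⊕ ct.
63 XOR 04 = 67
69 XOR 56 = 3f
70 XOR e1 = 91
68 XOR 4e = 26
65 XOR d1 = b4
72 XOR ad = df
20 XOR c1 = e1
74 XOR 71 = 05
68 XOR 4d = 25
65 XOR bd = d8
20 XOR f1 = d1

67 3f 91 26 b4 df e1 05 25 d8 d1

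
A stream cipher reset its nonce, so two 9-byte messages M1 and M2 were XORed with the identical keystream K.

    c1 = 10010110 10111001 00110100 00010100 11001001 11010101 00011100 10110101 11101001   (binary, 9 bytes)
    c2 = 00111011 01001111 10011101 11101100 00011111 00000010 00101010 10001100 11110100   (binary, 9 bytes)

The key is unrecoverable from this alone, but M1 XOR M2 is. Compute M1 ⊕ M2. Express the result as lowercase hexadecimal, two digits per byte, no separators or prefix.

adf6a9f8d6d736391d

c1 ⊕ c2 = (M1 ⊕ K) ⊕ (M2 ⊕ K) = M1 ⊕ M2 — the shared key cancels under XOR.
10010110 xor 00111011 = 10101101
10111001 xor 01001111 = 11110110
00110100 xor 10011101 = 10101001
00010100 xor 11101100 = 11111000
11001001 xor 00011111 = 11010110
11010101 xor 00000010 = 11010111
00011100 xor 00101010 = 00110110
10110101 xor 10001100 = 00111001
11101001 xor 11110100 = 00011101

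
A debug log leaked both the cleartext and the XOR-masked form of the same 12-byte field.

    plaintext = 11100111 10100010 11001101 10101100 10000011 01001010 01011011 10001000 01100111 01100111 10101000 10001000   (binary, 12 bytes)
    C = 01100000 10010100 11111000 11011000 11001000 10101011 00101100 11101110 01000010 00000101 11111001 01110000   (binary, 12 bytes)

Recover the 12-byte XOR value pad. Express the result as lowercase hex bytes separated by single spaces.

87 36 35 74 4b e1 77 66 25 62 51 f8

Since C = plaintext ⊕ pad, XORing both sides with plaintext gives pad = plaintext ⊕ C.
byte 0: e7 ^ 60 = 87
byte 1: a2 ^ 94 = 36
byte 2: cd ^ f8 = 35
byte 3: ac ^ d8 = 74
byte 4: 83 ^ c8 = 4b
byte 5: 4a ^ ab = e1
byte 6: 5b ^ 2c = 77
byte 7: 88 ^ ee = 66
byte 8: 67 ^ 42 = 25
byte 9: 67 ^ 05 = 62
byte 10: a8 ^ f9 = 51
byte 11: 88 ^ 70 = f8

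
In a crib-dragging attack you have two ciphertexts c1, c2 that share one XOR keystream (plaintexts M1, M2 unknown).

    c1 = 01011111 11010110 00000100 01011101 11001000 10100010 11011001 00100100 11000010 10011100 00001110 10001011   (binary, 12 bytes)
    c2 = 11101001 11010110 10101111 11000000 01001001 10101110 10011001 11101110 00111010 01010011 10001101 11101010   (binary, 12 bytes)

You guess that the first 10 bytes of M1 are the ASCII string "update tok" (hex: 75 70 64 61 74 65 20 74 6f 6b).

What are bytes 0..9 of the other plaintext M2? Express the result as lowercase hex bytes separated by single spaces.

c3 70 cf fc f5 69 60 be 97 a4

First, c1 ⊕ c2 = (M1 ⊕ K) ⊕ (M2 ⊕ K) = M1 ⊕ M2, so the key drops out. Then M2 = (M1 ⊕ M2) ⊕ M1 over the first 10 bytes.
byte 0: (5f XOR e9) XOR 75 = b6 XOR 75 = c3
byte 1: (d6 XOR d6) XOR 70 = 00 XOR 70 = 70
byte 2: (04 XOR af) XOR 64 = ab XOR 64 = cf
byte 3: (5d XOR c0) XOR 61 = 9d XOR 61 = fc
byte 4: (c8 XOR 49) XOR 74 = 81 XOR 74 = f5
byte 5: (a2 XOR ae) XOR 65 = 0c XOR 65 = 69
byte 6: (d9 XOR 99) XOR 20 = 40 XOR 20 = 60
byte 7: (24 XOR ee) XOR 74 = ca XOR 74 = be
byte 8: (c2 XOR 3a) XOR 6f = f8 XOR 6f = 97
byte 9: (9c XOR 53) XOR 6b = cf XOR 6b = a4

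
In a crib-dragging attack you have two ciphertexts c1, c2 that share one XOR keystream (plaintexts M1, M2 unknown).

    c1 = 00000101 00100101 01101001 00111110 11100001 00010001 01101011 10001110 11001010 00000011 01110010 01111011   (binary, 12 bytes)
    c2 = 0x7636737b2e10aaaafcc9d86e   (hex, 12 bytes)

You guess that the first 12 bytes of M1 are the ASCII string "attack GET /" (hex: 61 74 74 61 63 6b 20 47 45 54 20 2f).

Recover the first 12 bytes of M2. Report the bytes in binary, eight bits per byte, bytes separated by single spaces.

00010010 01100111 01101110 00100100 10101100 01101010 11100001 01100011 01110011 10011110 10001010 00111010

First, c1 ⊕ c2 = (M1 ⊕ K) ⊕ (M2 ⊕ K) = M1 ⊕ M2, so the key drops out. Then M2 = (M1 ⊕ M2) ⊕ M1 over the first 12 bytes.
byte 0: (05 ^ 76) ^ 61 = 73 ^ 61 = 12
byte 1: (25 ^ 36) ^ 74 = 13 ^ 74 = 67
byte 2: (69 ^ 73) ^ 74 = 1a ^ 74 = 6e
byte 3: (3e ^ 7b) ^ 61 = 45 ^ 61 = 24
byte 4: (e1 ^ 2e) ^ 63 = cf ^ 63 = ac
byte 5: (11 ^ 10) ^ 6b = 01 ^ 6b = 6a
byte 6: (6b ^ aa) ^ 20 = c1 ^ 20 = e1
byte 7: (8e ^ aa) ^ 47 = 24 ^ 47 = 63
byte 8: (ca ^ fc) ^ 45 = 36 ^ 45 = 73
byte 9: (03 ^ c9) ^ 54 = ca ^ 54 = 9e
byte 10: (72 ^ d8) ^ 20 = aa ^ 20 = 8a
byte 11: (7b ^ 6e) ^ 2f = 15 ^ 2f = 3a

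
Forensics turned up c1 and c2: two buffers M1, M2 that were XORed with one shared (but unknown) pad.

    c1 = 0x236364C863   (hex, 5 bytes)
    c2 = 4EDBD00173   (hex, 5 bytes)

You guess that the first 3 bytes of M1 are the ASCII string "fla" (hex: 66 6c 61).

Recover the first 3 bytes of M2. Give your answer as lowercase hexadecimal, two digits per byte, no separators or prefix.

0bd4d5

First, c1 ⊕ c2 = (M1 ⊕ K) ⊕ (M2 ⊕ K) = M1 ⊕ M2, so the key drops out. Then M2 = (M1 ⊕ M2) ⊕ M1 over the first 3 bytes.
byte 0: (23 ⊕ 4e) ⊕ 66 = 6d ⊕ 66 = 0b
byte 1: (63 ⊕ db) ⊕ 6c = b8 ⊕ 6c = d4
byte 2: (64 ⊕ d0) ⊕ 61 = b4 ⊕ 61 = d5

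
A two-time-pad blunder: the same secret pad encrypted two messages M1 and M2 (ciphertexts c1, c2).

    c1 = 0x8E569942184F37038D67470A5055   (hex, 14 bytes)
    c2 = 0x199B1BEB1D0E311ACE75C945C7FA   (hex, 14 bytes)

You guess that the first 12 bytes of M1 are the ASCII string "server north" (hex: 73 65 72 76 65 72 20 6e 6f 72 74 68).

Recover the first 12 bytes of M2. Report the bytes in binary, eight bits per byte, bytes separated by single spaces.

11100100 10101000 11110000 11011111 01100000 00110011 00100110 01110111 00101100 01100000 11111010 00100111

First, c1 ⊕ c2 = (M1 ⊕ K) ⊕ (M2 ⊕ K) = M1 ⊕ M2, so the key drops out. Then M2 = (M1 ⊕ M2) ⊕ M1 over the first 12 bytes.
byte 0: (8e ^ 19) ^ 73 = 97 ^ 73 = e4
byte 1: (56 ^ 9b) ^ 65 = cd ^ 65 = a8
byte 2: (99 ^ 1b) ^ 72 = 82 ^ 72 = f0
byte 3: (42 ^ eb) ^ 76 = a9 ^ 76 = df
byte 4: (18 ^ 1d) ^ 65 = 05 ^ 65 = 60
byte 5: (4f ^ 0e) ^ 72 = 41 ^ 72 = 33
byte 6: (37 ^ 31) ^ 20 = 06 ^ 20 = 26
byte 7: (03 ^ 1a) ^ 6e = 19 ^ 6e = 77
byte 8: (8d ^ ce) ^ 6f = 43 ^ 6f = 2c
byte 9: (67 ^ 75) ^ 72 = 12 ^ 72 = 60
byte 10: (47 ^ c9) ^ 74 = 8e ^ 74 = fa
byte 11: (0a ^ 45) ^ 68 = 4f ^ 68 = 27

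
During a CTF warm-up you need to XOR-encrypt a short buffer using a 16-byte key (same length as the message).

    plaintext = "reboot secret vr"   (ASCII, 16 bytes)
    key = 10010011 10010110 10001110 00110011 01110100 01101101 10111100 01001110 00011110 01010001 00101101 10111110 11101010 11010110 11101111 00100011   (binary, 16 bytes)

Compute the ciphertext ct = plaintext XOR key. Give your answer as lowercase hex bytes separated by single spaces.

XOR is its own inverse, so applying the key byte-wise gives the result directly.
byte 0: 72 ^ 93 = e1
byte 1: 65 ^ 96 = f3
byte 2: 62 ^ 8e = ec
byte 3: 6f ^ 33 = 5c
byte 4: 6f ^ 74 = 1b
byte 5: 74 ^ 6d = 19
byte 6: 20 ^ bc = 9c
byte 7: 73 ^ 4e = 3d
byte 8: 65 ^ 1e = 7b
byte 9: 63 ^ 51 = 32
byte 10: 72 ^ 2d = 5f
byte 11: 65 ^ be = db
byte 12: 74 ^ ea = 9e
byte 13: 20 ^ d6 = f6
byte 14: 76 ^ ef = 99
byte 15: 72 ^ 23 = 51

e1 f3 ec 5c 1b 19 9c 3d 7b 32 5f db 9e f6 99 51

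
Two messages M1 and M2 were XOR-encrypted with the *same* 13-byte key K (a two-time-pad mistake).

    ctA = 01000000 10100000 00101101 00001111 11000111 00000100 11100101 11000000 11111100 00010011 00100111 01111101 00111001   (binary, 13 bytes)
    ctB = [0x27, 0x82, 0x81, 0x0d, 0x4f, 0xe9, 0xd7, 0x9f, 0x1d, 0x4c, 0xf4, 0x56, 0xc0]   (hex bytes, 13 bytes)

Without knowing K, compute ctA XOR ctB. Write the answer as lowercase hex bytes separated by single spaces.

67 22 ac 02 88 ed 32 5f e1 5f d3 2b f9

ctA ⊕ ctB = (M1 ⊕ K) ⊕ (M2 ⊕ K) = M1 ⊕ M2 — the shared key cancels under XOR.
01000000 XOR 00100111 = 01100111
10100000 XOR 10000010 = 00100010
00101101 XOR 10000001 = 10101100
00001111 XOR 00001101 = 00000010
11000111 XOR 01001111 = 10001000
00000100 XOR 11101001 = 11101101
11100101 XOR 11010111 = 00110010
11000000 XOR 10011111 = 01011111
11111100 XOR 00011101 = 11100001
00010011 XOR 01001100 = 01011111
00100111 XOR 11110100 = 11010011
01111101 XOR 01010110 = 00101011
00111001 XOR 11000000 = 11111001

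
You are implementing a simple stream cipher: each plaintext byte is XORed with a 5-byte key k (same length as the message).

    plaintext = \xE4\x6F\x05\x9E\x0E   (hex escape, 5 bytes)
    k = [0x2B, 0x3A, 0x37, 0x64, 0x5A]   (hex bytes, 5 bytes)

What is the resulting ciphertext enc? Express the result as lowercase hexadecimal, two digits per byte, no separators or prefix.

e4 ^ 2b = cf
6f ^ 3a = 55
05 ^ 37 = 32
9e ^ 64 = fa
0e ^ 5a = 54

cf5532fa54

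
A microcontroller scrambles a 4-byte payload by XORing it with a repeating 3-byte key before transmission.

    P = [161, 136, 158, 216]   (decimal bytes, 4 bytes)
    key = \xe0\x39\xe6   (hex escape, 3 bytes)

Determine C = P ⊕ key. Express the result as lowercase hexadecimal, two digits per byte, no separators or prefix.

The 3-byte key repeats, so the effective keystream is e0 39 e6 e0.
byte 0: a1 xor e0 = 41
byte 1: 88 xor 39 = b1
byte 2: 9e xor e6 = 78
byte 3: d8 xor e0 = 38

41b17838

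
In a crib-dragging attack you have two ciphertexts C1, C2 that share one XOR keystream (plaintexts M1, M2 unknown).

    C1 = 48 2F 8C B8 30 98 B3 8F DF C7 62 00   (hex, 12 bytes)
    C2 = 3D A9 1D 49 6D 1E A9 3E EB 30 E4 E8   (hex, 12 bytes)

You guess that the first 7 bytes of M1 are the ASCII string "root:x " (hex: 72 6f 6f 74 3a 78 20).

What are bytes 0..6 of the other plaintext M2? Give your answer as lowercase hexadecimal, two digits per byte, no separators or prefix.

First, C1 ⊕ C2 = (M1 ⊕ K) ⊕ (M2 ⊕ K) = M1 ⊕ M2, so the key drops out. Then M2 = (M1 ⊕ M2) ⊕ M1 over the first 7 bytes.
byte 0: (48 ⊕ 3d) ⊕ 72 = 75 ⊕ 72 = 07
byte 1: (2f ⊕ a9) ⊕ 6f = 86 ⊕ 6f = e9
byte 2: (8c ⊕ 1d) ⊕ 6f = 91 ⊕ 6f = fe
byte 3: (b8 ⊕ 49) ⊕ 74 = f1 ⊕ 74 = 85
byte 4: (30 ⊕ 6d) ⊕ 3a = 5d ⊕ 3a = 67
byte 5: (98 ⊕ 1e) ⊕ 78 = 86 ⊕ 78 = fe
byte 6: (b3 ⊕ a9) ⊕ 20 = 1a ⊕ 20 = 3a

07e9fe8567fe3a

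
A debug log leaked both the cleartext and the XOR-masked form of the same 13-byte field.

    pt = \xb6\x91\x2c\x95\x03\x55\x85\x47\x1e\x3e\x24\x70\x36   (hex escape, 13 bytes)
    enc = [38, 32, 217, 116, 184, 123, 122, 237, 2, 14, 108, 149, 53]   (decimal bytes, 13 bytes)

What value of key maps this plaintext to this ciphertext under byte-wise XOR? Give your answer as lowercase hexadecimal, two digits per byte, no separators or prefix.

90b1f5e1bb2effaa1c3048e503

Since enc = pt ⊕ key, XORing both sides with pt gives key = pt ⊕ enc.
10110110 XOR 00100110 = 10010000
10010001 XOR 00100000 = 10110001
00101100 XOR 11011001 = 11110101
10010101 XOR 01110100 = 11100001
00000011 XOR 10111000 = 10111011
01010101 XOR 01111011 = 00101110
10000101 XOR 01111010 = 11111111
01000111 XOR 11101101 = 10101010
00011110 XOR 00000010 = 00011100
00111110 XOR 00001110 = 00110000
00100100 XOR 01101100 = 01001000
01110000 XOR 10010101 = 11100101
00110110 XOR 00110101 = 00000011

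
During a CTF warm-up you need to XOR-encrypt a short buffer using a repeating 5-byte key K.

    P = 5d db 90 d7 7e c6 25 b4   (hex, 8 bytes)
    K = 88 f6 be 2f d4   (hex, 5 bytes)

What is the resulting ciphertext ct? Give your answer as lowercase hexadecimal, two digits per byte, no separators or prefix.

The 5-byte key repeats, so the effective keystream is 88 f6 be 2f d4 88 f6 be.
byte 0: 01011101 xor 10001000 = 11010101
byte 1: 11011011 xor 11110110 = 00101101
byte 2: 10010000 xor 10111110 = 00101110
byte 3: 11010111 xor 00101111 = 11111000
byte 4: 01111110 xor 11010100 = 10101010
byte 5: 11000110 xor 10001000 = 01001110
byte 6: 00100101 xor 11110110 = 11010011
byte 7: 10110100 xor 10111110 = 00001010

d52d2ef8aa4ed30a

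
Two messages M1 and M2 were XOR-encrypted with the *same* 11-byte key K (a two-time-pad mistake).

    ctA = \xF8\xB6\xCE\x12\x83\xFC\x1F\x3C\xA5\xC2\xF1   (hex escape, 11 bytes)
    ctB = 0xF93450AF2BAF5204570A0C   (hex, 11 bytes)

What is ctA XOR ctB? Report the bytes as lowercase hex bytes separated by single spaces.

ctA ⊕ ctB = (M1 ⊕ K) ⊕ (M2 ⊕ K) = M1 ⊕ M2 — the shared key cancels under XOR.
byte 0: 11111000 ⊕ 11111001 = 00000001
byte 1: 10110110 ⊕ 00110100 = 10000010
byte 2: 11001110 ⊕ 01010000 = 10011110
byte 3: 00010010 ⊕ 10101111 = 10111101
byte 4: 10000011 ⊕ 00101011 = 10101000
byte 5: 11111100 ⊕ 10101111 = 01010011
byte 6: 00011111 ⊕ 01010010 = 01001101
byte 7: 00111100 ⊕ 00000100 = 00111000
byte 8: 10100101 ⊕ 01010111 = 11110010
byte 9: 11000010 ⊕ 00001010 = 11001000
byte 10: 11110001 ⊕ 00001100 = 11111101

01 82 9e bd a8 53 4d 38 f2 c8 fd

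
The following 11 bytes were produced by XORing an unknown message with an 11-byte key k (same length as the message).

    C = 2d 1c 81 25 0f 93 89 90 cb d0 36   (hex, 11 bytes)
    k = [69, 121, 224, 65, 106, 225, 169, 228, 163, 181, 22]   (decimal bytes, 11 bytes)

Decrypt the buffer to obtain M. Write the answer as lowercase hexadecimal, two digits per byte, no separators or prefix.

6865616465722074686520

XOR is its own inverse, so applying the key byte-wise gives the result directly.
byte 0:  45 xor  69 = 104
byte 1:  28 xor 121 = 101
byte 2: 129 xor 224 =  97
byte 3:  37 xor  65 = 100
byte 4:  15 xor 106 = 101
byte 5: 147 xor 225 = 114
byte 6: 137 xor 169 =  32
byte 7: 144 xor 228 = 116
byte 8: 203 xor 163 = 104
byte 9: 208 xor 181 = 101
byte 10:  54 xor  22 =  32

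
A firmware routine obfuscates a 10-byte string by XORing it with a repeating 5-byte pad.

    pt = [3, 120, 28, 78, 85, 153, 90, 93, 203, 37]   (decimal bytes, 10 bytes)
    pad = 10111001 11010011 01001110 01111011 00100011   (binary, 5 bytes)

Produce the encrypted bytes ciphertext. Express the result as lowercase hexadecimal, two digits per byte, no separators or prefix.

baab523576208913b006

The 5-byte key repeats, so the effective keystream is b9 d3 4e 7b 23 b9 d3 4e 7b 23.
byte 0: 00000011 XOR 10111001 = 10111010
byte 1: 01111000 XOR 11010011 = 10101011
byte 2: 00011100 XOR 01001110 = 01010010
byte 3: 01001110 XOR 01111011 = 00110101
byte 4: 01010101 XOR 00100011 = 01110110
byte 5: 10011001 XOR 10111001 = 00100000
byte 6: 01011010 XOR 11010011 = 10001001
byte 7: 01011101 XOR 01001110 = 00010011
byte 8: 11001011 XOR 01111011 = 10110000
byte 9: 00100101 XOR 00100011 = 00000110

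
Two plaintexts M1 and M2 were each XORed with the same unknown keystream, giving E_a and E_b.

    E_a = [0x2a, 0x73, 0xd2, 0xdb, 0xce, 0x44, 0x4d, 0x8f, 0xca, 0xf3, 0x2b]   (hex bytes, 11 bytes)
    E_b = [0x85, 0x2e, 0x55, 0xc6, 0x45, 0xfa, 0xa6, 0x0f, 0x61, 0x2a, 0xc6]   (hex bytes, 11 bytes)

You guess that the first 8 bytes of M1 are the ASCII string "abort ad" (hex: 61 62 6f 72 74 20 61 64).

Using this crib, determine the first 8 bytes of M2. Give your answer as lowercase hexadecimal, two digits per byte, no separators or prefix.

First, E_a ⊕ E_b = (M1 ⊕ K) ⊕ (M2 ⊕ K) = M1 ⊕ M2, so the key drops out. Then M2 = (M1 ⊕ M2) ⊕ M1 over the first 8 bytes.
byte 0: (2a ^ 85) ^ 61 = af ^ 61 = ce
byte 1: (73 ^ 2e) ^ 62 = 5d ^ 62 = 3f
byte 2: (d2 ^ 55) ^ 6f = 87 ^ 6f = e8
byte 3: (db ^ c6) ^ 72 = 1d ^ 72 = 6f
byte 4: (ce ^ 45) ^ 74 = 8b ^ 74 = ff
byte 5: (44 ^ fa) ^ 20 = be ^ 20 = 9e
byte 6: (4d ^ a6) ^ 61 = eb ^ 61 = 8a
byte 7: (8f ^ 0f) ^ 64 = 80 ^ 64 = e4

ce3fe86fff9e8ae4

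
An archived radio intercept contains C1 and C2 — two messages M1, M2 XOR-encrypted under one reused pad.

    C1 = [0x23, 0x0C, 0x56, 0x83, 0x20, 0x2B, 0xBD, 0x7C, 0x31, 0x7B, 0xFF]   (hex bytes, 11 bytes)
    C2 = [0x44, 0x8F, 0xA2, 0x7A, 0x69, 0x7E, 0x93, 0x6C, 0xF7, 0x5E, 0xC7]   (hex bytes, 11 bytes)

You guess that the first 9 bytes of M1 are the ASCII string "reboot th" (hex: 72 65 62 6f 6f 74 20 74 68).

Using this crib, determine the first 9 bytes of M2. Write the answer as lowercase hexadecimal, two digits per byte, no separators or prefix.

15e6969626210e64ae

First, C1 ⊕ C2 = (M1 ⊕ K) ⊕ (M2 ⊕ K) = M1 ⊕ M2, so the key drops out. Then M2 = (M1 ⊕ M2) ⊕ M1 over the first 9 bytes.
byte 0: (23 ⊕ 44) ⊕ 72 = 67 ⊕ 72 = 15
byte 1: (0c ⊕ 8f) ⊕ 65 = 83 ⊕ 65 = e6
byte 2: (56 ⊕ a2) ⊕ 62 = f4 ⊕ 62 = 96
byte 3: (83 ⊕ 7a) ⊕ 6f = f9 ⊕ 6f = 96
byte 4: (20 ⊕ 69) ⊕ 6f = 49 ⊕ 6f = 26
byte 5: (2b ⊕ 7e) ⊕ 74 = 55 ⊕ 74 = 21
byte 6: (bd ⊕ 93) ⊕ 20 = 2e ⊕ 20 = 0e
byte 7: (7c ⊕ 6c) ⊕ 74 = 10 ⊕ 74 = 64
byte 8: (31 ⊕ f7) ⊕ 68 = c6 ⊕ 68 = ae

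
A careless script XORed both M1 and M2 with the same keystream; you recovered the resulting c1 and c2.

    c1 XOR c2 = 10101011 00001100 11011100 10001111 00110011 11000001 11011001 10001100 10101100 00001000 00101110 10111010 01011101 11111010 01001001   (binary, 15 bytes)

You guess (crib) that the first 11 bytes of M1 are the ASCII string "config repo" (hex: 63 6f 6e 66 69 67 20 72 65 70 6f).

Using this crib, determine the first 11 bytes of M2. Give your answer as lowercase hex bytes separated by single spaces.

c8 63 b2 e9 5a a6 f9 fe c9 78 41

Since c1 ⊕ c2 = M1 ⊕ M2, XORing with the guessed M1 bytes yields the corresponding M2 bytes: M2 = (c1 ⊕ c2) ⊕ M1.
byte 0: ab xor 63 = c8
byte 1: 0c xor 6f = 63
byte 2: dc xor 6e = b2
byte 3: 8f xor 66 = e9
byte 4: 33 xor 69 = 5a
byte 5: c1 xor 67 = a6
byte 6: d9 xor 20 = f9
byte 7: 8c xor 72 = fe
byte 8: ac xor 65 = c9
byte 9: 08 xor 70 = 78
byte 10: 2e xor 6f = 41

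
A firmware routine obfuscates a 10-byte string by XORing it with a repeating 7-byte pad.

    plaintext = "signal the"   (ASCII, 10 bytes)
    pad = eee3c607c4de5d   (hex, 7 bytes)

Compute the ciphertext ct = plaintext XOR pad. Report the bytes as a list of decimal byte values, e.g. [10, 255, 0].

The 7-byte key repeats, so the effective keystream is ee e3 c6 07 c4 de 5d ee e3 c6.
byte 0: 73 ^ ee = 9d
byte 1: 69 ^ e3 = 8a
byte 2: 67 ^ c6 = a1
byte 3: 6e ^ 07 = 69
byte 4: 61 ^ c4 = a5
byte 5: 6c ^ de = b2
byte 6: 20 ^ 5d = 7d
byte 7: 74 ^ ee = 9a
byte 8: 68 ^ e3 = 8b
byte 9: 65 ^ c6 = a3

[157, 138, 161, 105, 165, 178, 125, 154, 139, 163]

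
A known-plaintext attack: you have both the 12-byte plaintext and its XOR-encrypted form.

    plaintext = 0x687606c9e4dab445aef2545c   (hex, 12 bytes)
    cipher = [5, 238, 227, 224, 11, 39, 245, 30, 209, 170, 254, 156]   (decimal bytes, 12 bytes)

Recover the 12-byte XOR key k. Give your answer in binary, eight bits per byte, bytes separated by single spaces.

Since cipher = plaintext ⊕ k, XORing both sides with plaintext gives k = plaintext ⊕ cipher.
68 ^ 05 = 6d
76 ^ ee = 98
06 ^ e3 = e5
c9 ^ e0 = 29
e4 ^ 0b = ef
da ^ 27 = fd
b4 ^ f5 = 41
45 ^ 1e = 5b
ae ^ d1 = 7f
f2 ^ aa = 58
54 ^ fe = aa
5c ^ 9c = c0

01101101 10011000 11100101 00101001 11101111 11111101 01000001 01011011 01111111 01011000 10101010 11000000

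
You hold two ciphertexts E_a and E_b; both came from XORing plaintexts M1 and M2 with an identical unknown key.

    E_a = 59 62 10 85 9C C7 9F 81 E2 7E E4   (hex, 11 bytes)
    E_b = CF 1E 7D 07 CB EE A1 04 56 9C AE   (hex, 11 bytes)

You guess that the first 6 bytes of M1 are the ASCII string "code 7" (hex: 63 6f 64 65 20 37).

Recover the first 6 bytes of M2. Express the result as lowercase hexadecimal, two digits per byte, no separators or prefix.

First, E_a ⊕ E_b = (M1 ⊕ K) ⊕ (M2 ⊕ K) = M1 ⊕ M2, so the key drops out. Then M2 = (M1 ⊕ M2) ⊕ M1 over the first 6 bytes.
byte 0: (59 ⊕ cf) ⊕ 63 = 96 ⊕ 63 = f5
byte 1: (62 ⊕ 1e) ⊕ 6f = 7c ⊕ 6f = 13
byte 2: (10 ⊕ 7d) ⊕ 64 = 6d ⊕ 64 = 09
byte 3: (85 ⊕ 07) ⊕ 65 = 82 ⊕ 65 = e7
byte 4: (9c ⊕ cb) ⊕ 20 = 57 ⊕ 20 = 77
byte 5: (c7 ⊕ ee) ⊕ 37 = 29 ⊕ 37 = 1e

f51309e7771e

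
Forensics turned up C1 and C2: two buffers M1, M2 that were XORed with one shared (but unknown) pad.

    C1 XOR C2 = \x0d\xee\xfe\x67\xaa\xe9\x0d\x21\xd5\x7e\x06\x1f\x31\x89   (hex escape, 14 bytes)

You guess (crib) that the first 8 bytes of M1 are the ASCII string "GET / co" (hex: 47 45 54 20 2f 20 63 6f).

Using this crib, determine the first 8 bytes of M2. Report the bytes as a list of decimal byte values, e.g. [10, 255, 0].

Since C1 ⊕ C2 = M1 ⊕ M2, XORing with the guessed M1 bytes yields the corresponding M2 bytes: M2 = (C1 ⊕ C2) ⊕ M1.
00001101 ⊕ 01000111 = 01001010
11101110 ⊕ 01000101 = 10101011
11111110 ⊕ 01010100 = 10101010
01100111 ⊕ 00100000 = 01000111
10101010 ⊕ 00101111 = 10000101
11101001 ⊕ 00100000 = 11001001
00001101 ⊕ 01100011 = 01101110
00100001 ⊕ 01101111 = 01001110

[74, 171, 170, 71, 133, 201, 110, 78]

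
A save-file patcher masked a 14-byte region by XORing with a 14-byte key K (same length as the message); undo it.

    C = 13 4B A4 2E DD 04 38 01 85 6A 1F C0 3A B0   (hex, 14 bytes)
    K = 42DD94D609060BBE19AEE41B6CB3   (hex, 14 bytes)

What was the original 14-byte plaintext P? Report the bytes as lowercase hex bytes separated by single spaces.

 19 ^  66 =  81
 75 ^ 221 = 150
164 ^ 148 =  48
 46 ^ 214 = 248
221 ^   9 = 212
  4 ^   6 =   2
 56 ^  11 =  51
  1 ^ 190 = 191
133 ^  25 = 156
106 ^ 174 = 196
 31 ^ 228 = 251
192 ^  27 = 219
 58 ^ 108 =  86
176 ^ 179 =   3

51 96 30 f8 d4 02 33 bf 9c c4 fb db 56 03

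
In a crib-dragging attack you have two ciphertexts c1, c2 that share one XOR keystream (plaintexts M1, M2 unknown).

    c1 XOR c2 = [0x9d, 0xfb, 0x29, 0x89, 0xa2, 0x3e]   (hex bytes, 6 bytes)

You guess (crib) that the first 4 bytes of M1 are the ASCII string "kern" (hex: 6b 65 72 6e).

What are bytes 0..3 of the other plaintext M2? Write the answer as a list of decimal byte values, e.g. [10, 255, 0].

[246, 158, 91, 231]

Since c1 ⊕ c2 = M1 ⊕ M2, XORing with the guessed M1 bytes yields the corresponding M2 bytes: M2 = (c1 ⊕ c2) ⊕ M1.
157 xor 107 = 246
251 xor 101 = 158
 41 xor 114 =  91
137 xor 110 = 231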